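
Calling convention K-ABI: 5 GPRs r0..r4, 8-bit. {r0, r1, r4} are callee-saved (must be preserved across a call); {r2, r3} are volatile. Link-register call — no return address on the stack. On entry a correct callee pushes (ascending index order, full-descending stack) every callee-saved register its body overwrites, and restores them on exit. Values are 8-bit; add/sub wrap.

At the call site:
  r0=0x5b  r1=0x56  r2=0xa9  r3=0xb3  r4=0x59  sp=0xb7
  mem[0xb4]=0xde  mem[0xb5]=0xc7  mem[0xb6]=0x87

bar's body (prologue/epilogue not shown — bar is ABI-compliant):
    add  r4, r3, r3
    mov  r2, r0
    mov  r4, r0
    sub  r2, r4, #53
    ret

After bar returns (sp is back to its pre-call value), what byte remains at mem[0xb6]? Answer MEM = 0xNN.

MEM = 0x59

prologue: push r4 → mem[0xb6]=0x59, sp=0xb6
body[0] add  r4, r3, r3 → r4=0x66
body[1] mov  r2, r0 → r2=0x5b
body[2] mov  r4, r0 → r4=0x5b
body[3] sub  r2, r4, #53 → r2=0x26
epilogue: pop r4=0x59, sp=0xb7
prologue pushed ['r4'] at ['0xb6']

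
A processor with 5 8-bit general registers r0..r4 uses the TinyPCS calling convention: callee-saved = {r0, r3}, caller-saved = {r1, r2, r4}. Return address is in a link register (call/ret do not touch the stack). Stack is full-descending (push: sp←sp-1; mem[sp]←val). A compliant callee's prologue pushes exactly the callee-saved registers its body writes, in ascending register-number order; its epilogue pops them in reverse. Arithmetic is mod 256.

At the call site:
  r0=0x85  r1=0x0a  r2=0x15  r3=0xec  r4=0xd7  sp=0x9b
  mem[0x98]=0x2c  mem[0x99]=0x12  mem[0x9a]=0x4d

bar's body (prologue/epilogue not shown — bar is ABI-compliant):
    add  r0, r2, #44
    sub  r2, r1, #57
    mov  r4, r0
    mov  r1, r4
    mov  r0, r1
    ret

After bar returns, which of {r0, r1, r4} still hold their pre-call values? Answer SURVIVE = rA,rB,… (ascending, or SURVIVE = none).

prologue: push r0 -> mem[0x9a]=0x85, sp=0x9a
body[0] add  r0, r2, #44 -> r0=0x41
body[1] sub  r2, r1, #57 -> r2=0xd1
body[2] mov  r4, r0 -> r4=0x41
body[3] mov  r1, r4 -> r1=0x41
body[4] mov  r0, r1 -> r0=0x41
epilogue: pop r0=0x85, sp=0x9b
r0: callee-saved, written=True
r1: caller-saved, written=True
r4: caller-saved, written=True

SURVIVE = r0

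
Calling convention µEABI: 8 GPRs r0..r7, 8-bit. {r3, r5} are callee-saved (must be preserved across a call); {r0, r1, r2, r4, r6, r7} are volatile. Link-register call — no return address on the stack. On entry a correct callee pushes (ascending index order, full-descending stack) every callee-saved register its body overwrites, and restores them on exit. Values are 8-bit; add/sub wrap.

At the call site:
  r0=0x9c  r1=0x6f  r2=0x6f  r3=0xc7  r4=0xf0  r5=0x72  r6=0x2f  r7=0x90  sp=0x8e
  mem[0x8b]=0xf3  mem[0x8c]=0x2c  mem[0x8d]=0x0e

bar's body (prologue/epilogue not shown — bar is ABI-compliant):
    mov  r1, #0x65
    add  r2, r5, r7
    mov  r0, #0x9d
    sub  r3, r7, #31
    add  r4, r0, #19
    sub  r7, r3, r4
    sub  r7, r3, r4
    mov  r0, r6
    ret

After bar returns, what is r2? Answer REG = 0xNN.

prologue: push r3 -> mem[0x8d]=0xc7, sp=0x8d
body[0] mov  r1, #0x65 -> r1=0x65
body[1] add  r2, r5, r7 -> r2=0x02
body[2] mov  r0, #0x9d -> r0=0x9d
body[3] sub  r3, r7, #31 -> r3=0x71
body[4] add  r4, r0, #19 -> r4=0xb0
body[5] sub  r7, r3, r4 -> r7=0xc1
body[6] sub  r7, r3, r4 -> r7=0xc1
body[7] mov  r0, r6 -> r0=0x2f
epilogue: pop r3=0xc7, sp=0x8e
r2 is caller-saved -> body value

REG = 0x02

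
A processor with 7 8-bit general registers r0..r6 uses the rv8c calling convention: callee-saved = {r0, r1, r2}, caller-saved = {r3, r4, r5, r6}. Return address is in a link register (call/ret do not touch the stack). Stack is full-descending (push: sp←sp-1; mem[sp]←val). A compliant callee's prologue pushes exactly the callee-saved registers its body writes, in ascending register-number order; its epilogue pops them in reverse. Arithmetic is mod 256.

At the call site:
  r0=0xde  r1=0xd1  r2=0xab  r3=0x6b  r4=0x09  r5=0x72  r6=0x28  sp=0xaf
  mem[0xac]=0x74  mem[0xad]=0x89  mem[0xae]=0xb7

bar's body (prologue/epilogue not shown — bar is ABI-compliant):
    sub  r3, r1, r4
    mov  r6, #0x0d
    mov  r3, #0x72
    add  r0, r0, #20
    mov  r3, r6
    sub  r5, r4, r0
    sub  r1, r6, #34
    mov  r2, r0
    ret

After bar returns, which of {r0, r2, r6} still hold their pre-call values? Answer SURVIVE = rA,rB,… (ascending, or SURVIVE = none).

SURVIVE = r0,r2

prologue: push r0 → mem[0xae]=0xde, sp=0xae
prologue: push r1 → mem[0xad]=0xd1, sp=0xad
prologue: push r2 → mem[0xac]=0xab, sp=0xac
body[0] sub  r3, r1, r4 → r3=0xc8
body[1] mov  r6, #0x0d → r6=0x0d
body[2] mov  r3, #0x72 → r3=0x72
body[3] add  r0, r0, #20 → r0=0xf2
body[4] mov  r3, r6 → r3=0x0d
body[5] sub  r5, r4, r0 → r5=0x17
body[6] sub  r1, r6, #34 → r1=0xeb
body[7] mov  r2, r0 → r2=0xf2
epilogue: pop r2=0xab, sp=0xad
epilogue: pop r1=0xd1, sp=0xae
epilogue: pop r0=0xde, sp=0xaf
r0: callee-saved, written=True
r2: callee-saved, written=True
r6: caller-saved, written=True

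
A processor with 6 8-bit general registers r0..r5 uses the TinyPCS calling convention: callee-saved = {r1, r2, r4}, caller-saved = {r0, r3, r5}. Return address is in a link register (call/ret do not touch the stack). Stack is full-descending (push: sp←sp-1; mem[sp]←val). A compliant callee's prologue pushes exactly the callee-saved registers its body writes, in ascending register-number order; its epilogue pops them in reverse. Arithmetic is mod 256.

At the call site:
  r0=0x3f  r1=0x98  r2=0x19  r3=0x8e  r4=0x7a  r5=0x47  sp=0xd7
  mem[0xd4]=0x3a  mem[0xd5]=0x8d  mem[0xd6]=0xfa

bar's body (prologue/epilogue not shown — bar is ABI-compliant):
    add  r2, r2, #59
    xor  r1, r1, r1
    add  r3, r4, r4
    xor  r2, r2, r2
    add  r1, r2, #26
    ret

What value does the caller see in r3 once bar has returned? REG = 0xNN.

prologue: push r1 -> mem[0xd6]=0x98, sp=0xd6
prologue: push r2 -> mem[0xd5]=0x19, sp=0xd5
body[0] add  r2, r2, #59 -> r2=0x54
body[1] xor  r1, r1, r1 -> r1=0x00
body[2] add  r3, r4, r4 -> r3=0xf4
body[3] xor  r2, r2, r2 -> r2=0x00
body[4] add  r1, r2, #26 -> r1=0x1a
epilogue: pop r2=0x19, sp=0xd6
epilogue: pop r1=0x98, sp=0xd7
r3 is caller-saved -> body value

REG = 0xf4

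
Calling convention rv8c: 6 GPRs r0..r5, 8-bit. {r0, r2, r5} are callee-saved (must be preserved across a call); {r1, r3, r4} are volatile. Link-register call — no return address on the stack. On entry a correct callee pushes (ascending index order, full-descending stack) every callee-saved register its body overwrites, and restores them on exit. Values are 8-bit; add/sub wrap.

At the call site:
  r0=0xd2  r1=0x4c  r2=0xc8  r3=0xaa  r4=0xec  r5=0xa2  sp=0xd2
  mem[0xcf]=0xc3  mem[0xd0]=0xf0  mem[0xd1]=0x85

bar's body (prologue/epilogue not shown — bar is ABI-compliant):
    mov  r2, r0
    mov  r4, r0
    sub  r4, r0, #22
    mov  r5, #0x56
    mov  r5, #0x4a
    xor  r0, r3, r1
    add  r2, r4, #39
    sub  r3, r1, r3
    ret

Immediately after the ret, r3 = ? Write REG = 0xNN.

REG = 0xa2

prologue: push r0 -> mem[0xd1]=0xd2, sp=0xd1
prologue: push r2 -> mem[0xd0]=0xc8, sp=0xd0
prologue: push r5 -> mem[0xcf]=0xa2, sp=0xcf
body[0] mov  r2, r0 -> r2=0xd2
body[1] mov  r4, r0 -> r4=0xd2
body[2] sub  r4, r0, #22 -> r4=0xbc
body[3] mov  r5, #0x56 -> r5=0x56
body[4] mov  r5, #0x4a -> r5=0x4a
body[5] xor  r0, r3, r1 -> r0=0xe6
body[6] add  r2, r4, #39 -> r2=0xe3
body[7] sub  r3, r1, r3 -> r3=0xa2
epilogue: pop r5=0xa2, sp=0xd0
epilogue: pop r2=0xc8, sp=0xd1
epilogue: pop r0=0xd2, sp=0xd2
r3 is caller-saved -> body value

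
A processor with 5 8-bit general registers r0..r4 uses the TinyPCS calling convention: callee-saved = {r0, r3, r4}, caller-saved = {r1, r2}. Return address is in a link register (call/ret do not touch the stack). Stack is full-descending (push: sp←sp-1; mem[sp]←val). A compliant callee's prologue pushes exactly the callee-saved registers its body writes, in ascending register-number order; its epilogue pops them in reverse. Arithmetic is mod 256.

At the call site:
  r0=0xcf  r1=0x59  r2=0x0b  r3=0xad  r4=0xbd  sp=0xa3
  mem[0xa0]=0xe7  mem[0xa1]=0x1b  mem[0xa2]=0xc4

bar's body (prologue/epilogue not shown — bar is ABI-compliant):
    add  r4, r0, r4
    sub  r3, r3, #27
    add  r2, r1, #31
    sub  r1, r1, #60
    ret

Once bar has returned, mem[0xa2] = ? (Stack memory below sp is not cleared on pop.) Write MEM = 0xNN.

prologue: push r3 → mem[0xa2]=0xad, sp=0xa2
prologue: push r4 → mem[0xa1]=0xbd, sp=0xa1
body[0] add  r4, r0, r4 → r4=0x8c
body[1] sub  r3, r3, #27 → r3=0x92
body[2] add  r2, r1, #31 → r2=0x78
body[3] sub  r1, r1, #60 → r1=0x1d
epilogue: pop r4=0xbd, sp=0xa2
epilogue: pop r3=0xad, sp=0xa3
prologue pushed ['r3', 'r4'] at ['0xa2', '0xa1']

MEM = 0xad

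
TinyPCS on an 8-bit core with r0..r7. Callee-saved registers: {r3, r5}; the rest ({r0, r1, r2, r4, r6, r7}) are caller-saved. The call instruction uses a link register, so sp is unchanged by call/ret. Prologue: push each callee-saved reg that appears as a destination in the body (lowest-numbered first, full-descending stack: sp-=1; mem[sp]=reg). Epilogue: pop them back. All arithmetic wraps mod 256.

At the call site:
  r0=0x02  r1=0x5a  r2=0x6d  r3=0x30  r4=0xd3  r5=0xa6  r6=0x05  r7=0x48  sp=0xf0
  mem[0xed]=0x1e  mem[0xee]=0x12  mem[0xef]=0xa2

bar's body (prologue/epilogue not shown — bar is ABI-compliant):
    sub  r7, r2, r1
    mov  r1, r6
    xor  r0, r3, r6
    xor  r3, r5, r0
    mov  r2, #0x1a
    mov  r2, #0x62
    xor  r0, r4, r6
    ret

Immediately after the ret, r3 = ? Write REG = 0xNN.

REG = 0x30

prologue: push r3 -> mem[0xef]=0x30, sp=0xef
body[0] sub  r7, r2, r1 -> r7=0x13
body[1] mov  r1, r6 -> r1=0x05
body[2] xor  r0, r3, r6 -> r0=0x35
body[3] xor  r3, r5, r0 -> r3=0x93
body[4] mov  r2, #0x1a -> r2=0x1a
body[5] mov  r2, #0x62 -> r2=0x62
body[6] xor  r0, r4, r6 -> r0=0xd6
epilogue: pop r3=0x30, sp=0xf0
r3 is callee-saved -> restored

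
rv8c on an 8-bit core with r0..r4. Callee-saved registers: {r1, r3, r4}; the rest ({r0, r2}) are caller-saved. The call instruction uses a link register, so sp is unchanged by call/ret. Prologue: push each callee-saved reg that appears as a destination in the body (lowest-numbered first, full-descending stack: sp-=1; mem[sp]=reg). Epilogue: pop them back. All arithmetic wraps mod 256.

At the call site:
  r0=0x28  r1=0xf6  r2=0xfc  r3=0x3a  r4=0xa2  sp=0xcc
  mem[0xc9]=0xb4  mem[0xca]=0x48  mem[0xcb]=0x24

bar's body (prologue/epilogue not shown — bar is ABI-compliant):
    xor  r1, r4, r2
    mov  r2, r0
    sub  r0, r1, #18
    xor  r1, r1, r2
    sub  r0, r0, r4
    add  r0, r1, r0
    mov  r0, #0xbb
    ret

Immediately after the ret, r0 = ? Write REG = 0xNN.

prologue: push r1 → mem[0xcb]=0xf6, sp=0xcb
body[0] xor  r1, r4, r2 → r1=0x5e
body[1] mov  r2, r0 → r2=0x28
body[2] sub  r0, r1, #18 → r0=0x4c
body[3] xor  r1, r1, r2 → r1=0x76
body[4] sub  r0, r0, r4 → r0=0xaa
body[5] add  r0, r1, r0 → r0=0x20
body[6] mov  r0, #0xbb → r0=0xbb
epilogue: pop r1=0xf6, sp=0xcc
r0 is caller-saved → body value

REG = 0xbb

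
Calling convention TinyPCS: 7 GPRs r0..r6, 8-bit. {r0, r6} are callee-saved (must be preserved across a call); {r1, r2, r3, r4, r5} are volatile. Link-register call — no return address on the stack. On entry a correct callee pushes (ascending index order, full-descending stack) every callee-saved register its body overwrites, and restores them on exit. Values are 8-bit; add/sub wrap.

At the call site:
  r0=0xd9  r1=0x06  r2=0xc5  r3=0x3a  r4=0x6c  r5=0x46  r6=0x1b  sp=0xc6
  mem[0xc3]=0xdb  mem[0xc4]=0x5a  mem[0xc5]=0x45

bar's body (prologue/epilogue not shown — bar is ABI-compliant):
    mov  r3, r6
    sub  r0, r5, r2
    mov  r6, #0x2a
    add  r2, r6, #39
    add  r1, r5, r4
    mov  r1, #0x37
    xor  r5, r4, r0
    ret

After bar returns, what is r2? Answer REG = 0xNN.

prologue: push r0 -> mem[0xc5]=0xd9, sp=0xc5
prologue: push r6 -> mem[0xc4]=0x1b, sp=0xc4
body[0] mov  r3, r6 -> r3=0x1b
body[1] sub  r0, r5, r2 -> r0=0x81
body[2] mov  r6, #0x2a -> r6=0x2a
body[3] add  r2, r6, #39 -> r2=0x51
body[4] add  r1, r5, r4 -> r1=0xb2
body[5] mov  r1, #0x37 -> r1=0x37
body[6] xor  r5, r4, r0 -> r5=0xed
epilogue: pop r6=0x1b, sp=0xc5
epilogue: pop r0=0xd9, sp=0xc6
r2 is caller-saved -> body value

REG = 0x51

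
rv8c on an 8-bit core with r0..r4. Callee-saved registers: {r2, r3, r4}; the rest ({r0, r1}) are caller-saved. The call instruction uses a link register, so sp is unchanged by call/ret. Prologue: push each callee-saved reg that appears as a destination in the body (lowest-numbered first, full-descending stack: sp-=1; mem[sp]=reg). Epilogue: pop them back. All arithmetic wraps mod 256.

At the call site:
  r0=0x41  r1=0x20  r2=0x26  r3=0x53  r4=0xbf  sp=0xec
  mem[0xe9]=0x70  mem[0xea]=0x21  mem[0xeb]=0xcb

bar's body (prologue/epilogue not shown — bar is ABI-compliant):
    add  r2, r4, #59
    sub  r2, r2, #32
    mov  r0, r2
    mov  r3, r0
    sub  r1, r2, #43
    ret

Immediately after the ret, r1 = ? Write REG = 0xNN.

REG = 0xaf

prologue: push r2 -> mem[0xeb]=0x26, sp=0xeb
prologue: push r3 -> mem[0xea]=0x53, sp=0xea
body[0] add  r2, r4, #59 -> r2=0xfa
body[1] sub  r2, r2, #32 -> r2=0xda
body[2] mov  r0, r2 -> r0=0xda
body[3] mov  r3, r0 -> r3=0xda
body[4] sub  r1, r2, #43 -> r1=0xaf
epilogue: pop r3=0x53, sp=0xeb
epilogue: pop r2=0x26, sp=0xec
r1 is caller-saved -> body value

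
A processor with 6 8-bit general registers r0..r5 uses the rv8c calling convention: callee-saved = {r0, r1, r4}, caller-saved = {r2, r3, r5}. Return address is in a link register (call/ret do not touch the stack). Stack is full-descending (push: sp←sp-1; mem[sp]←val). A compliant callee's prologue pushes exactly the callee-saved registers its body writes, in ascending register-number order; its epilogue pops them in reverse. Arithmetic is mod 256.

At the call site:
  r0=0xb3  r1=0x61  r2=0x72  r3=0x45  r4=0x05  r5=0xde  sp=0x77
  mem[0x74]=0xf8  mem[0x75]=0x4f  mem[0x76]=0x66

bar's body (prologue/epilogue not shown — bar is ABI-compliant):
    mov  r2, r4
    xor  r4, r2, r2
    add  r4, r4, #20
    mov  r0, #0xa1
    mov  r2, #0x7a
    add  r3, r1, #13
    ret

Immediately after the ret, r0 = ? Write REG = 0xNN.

REG = 0xb3

prologue: push r0 -> mem[0x76]=0xb3, sp=0x76
prologue: push r4 -> mem[0x75]=0x05, sp=0x75
body[0] mov  r2, r4 -> r2=0x05
body[1] xor  r4, r2, r2 -> r4=0x00
body[2] add  r4, r4, #20 -> r4=0x14
body[3] mov  r0, #0xa1 -> r0=0xa1
body[4] mov  r2, #0x7a -> r2=0x7a
body[5] add  r3, r1, #13 -> r3=0x6e
epilogue: pop r4=0x05, sp=0x76
epilogue: pop r0=0xb3, sp=0x77
r0 is callee-saved -> restored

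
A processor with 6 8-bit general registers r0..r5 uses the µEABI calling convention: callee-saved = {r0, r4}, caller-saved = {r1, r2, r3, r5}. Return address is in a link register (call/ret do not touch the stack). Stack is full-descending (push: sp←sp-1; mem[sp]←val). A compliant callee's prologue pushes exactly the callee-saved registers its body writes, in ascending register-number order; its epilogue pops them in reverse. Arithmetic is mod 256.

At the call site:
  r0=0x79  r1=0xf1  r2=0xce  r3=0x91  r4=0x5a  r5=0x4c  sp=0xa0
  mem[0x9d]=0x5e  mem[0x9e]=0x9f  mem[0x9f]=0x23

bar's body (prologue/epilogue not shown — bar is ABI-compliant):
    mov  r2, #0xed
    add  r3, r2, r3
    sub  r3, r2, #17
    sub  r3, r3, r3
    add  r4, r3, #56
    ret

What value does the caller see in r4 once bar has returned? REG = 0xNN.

prologue: push r4 -> mem[0x9f]=0x5a, sp=0x9f
body[0] mov  r2, #0xed -> r2=0xed
body[1] add  r3, r2, r3 -> r3=0x7e
body[2] sub  r3, r2, #17 -> r3=0xdc
body[3] sub  r3, r3, r3 -> r3=0x00
body[4] add  r4, r3, #56 -> r4=0x38
epilogue: pop r4=0x5a, sp=0xa0
r4 is callee-saved -> restored

REG = 0x5a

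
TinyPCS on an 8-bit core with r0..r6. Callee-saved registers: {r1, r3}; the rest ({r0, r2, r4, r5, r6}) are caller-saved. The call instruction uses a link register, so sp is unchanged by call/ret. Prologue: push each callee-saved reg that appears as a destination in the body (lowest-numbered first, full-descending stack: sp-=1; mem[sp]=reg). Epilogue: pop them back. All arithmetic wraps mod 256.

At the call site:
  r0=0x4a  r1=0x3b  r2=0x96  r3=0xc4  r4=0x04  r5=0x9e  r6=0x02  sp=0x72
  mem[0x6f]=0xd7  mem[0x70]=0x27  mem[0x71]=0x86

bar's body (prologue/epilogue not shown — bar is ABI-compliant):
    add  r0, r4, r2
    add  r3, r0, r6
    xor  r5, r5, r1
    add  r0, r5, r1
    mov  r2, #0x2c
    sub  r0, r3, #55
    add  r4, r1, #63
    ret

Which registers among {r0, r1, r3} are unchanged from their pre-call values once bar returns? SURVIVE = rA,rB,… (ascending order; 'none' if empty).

prologue: push r3 → mem[0x71]=0xc4, sp=0x71
body[0] add  r0, r4, r2 → r0=0x9a
body[1] add  r3, r0, r6 → r3=0x9c
body[2] xor  r5, r5, r1 → r5=0xa5
body[3] add  r0, r5, r1 → r0=0xe0
body[4] mov  r2, #0x2c → r2=0x2c
body[5] sub  r0, r3, #55 → r0=0x65
body[6] add  r4, r1, #63 → r4=0x7a
epilogue: pop r3=0xc4, sp=0x72
r0: caller-saved, written=True
r1: callee-saved, written=False
r3: callee-saved, written=True

SURVIVE = r1,r3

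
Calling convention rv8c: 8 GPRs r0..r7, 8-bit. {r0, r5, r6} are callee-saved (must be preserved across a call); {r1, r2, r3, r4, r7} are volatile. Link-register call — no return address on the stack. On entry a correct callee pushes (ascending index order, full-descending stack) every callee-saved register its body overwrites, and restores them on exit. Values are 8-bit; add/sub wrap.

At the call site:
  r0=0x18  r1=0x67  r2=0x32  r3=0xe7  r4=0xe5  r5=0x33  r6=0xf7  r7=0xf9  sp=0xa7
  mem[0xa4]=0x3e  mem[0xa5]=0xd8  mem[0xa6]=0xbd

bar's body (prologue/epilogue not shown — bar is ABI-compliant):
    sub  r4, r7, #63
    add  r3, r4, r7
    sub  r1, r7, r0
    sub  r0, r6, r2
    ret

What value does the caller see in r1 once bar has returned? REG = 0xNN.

prologue: push r0 → mem[0xa6]=0x18, sp=0xa6
body[0] sub  r4, r7, #63 → r4=0xba
body[1] add  r3, r4, r7 → r3=0xb3
body[2] sub  r1, r7, r0 → r1=0xe1
body[3] sub  r0, r6, r2 → r0=0xc5
epilogue: pop r0=0x18, sp=0xa7
r1 is caller-saved → body value

REG = 0xe1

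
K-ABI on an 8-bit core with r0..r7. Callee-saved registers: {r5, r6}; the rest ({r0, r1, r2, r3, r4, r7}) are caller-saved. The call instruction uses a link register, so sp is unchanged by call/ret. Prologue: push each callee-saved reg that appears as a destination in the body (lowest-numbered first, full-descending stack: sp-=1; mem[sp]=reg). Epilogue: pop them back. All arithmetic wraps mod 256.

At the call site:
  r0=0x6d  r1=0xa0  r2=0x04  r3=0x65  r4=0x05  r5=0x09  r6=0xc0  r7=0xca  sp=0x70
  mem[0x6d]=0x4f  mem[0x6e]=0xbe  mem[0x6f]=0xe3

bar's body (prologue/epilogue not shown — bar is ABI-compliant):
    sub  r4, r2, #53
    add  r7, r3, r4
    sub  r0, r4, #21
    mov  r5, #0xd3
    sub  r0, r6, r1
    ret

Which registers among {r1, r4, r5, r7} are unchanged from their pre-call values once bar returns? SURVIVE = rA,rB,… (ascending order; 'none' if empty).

SURVIVE = r1,r5

prologue: push r5 → mem[0x6f]=0x09, sp=0x6f
body[0] sub  r4, r2, #53 → r4=0xcf
body[1] add  r7, r3, r4 → r7=0x34
body[2] sub  r0, r4, #21 → r0=0xba
body[3] mov  r5, #0xd3 → r5=0xd3
body[4] sub  r0, r6, r1 → r0=0x20
epilogue: pop r5=0x09, sp=0x70
r1: caller-saved, written=False
r4: caller-saved, written=True
r5: callee-saved, written=True
r7: caller-saved, written=True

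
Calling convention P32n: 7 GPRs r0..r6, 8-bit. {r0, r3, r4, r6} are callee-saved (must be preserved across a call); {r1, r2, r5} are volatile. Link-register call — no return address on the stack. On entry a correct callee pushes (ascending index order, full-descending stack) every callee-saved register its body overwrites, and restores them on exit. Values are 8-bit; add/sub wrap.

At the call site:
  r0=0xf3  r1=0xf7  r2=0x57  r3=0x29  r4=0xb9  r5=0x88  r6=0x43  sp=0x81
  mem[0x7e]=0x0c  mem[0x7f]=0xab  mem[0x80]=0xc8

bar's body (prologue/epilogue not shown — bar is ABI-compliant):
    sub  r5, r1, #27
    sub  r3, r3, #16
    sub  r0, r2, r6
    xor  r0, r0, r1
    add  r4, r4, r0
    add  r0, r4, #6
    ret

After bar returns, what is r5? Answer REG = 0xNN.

REG = 0xdc

prologue: push r0 -> mem[0x80]=0xf3, sp=0x80
prologue: push r3 -> mem[0x7f]=0x29, sp=0x7f
prologue: push r4 -> mem[0x7e]=0xb9, sp=0x7e
body[0] sub  r5, r1, #27 -> r5=0xdc
body[1] sub  r3, r3, #16 -> r3=0x19
body[2] sub  r0, r2, r6 -> r0=0x14
body[3] xor  r0, r0, r1 -> r0=0xe3
body[4] add  r4, r4, r0 -> r4=0x9c
body[5] add  r0, r4, #6 -> r0=0xa2
epilogue: pop r4=0xb9, sp=0x7f
epilogue: pop r3=0x29, sp=0x80
epilogue: pop r0=0xf3, sp=0x81
r5 is caller-saved -> body value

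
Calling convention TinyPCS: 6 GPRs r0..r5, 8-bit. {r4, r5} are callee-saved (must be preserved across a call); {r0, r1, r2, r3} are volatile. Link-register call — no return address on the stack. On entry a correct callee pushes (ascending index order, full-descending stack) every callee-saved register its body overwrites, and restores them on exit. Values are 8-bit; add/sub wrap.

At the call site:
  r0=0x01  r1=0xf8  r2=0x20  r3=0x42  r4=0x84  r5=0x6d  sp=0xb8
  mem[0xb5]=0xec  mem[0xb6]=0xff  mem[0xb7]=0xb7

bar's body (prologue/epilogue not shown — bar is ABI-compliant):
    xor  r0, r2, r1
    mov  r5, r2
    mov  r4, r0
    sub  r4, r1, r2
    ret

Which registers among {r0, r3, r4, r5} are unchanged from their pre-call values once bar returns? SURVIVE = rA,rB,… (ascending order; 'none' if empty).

prologue: push r4 → mem[0xb7]=0x84, sp=0xb7
prologue: push r5 → mem[0xb6]=0x6d, sp=0xb6
body[0] xor  r0, r2, r1 → r0=0xd8
body[1] mov  r5, r2 → r5=0x20
body[2] mov  r4, r0 → r4=0xd8
body[3] sub  r4, r1, r2 → r4=0xd8
epilogue: pop r5=0x6d, sp=0xb7
epilogue: pop r4=0x84, sp=0xb8
r0: caller-saved, written=True
r3: caller-saved, written=False
r4: callee-saved, written=True
r5: callee-saved, written=True

SURVIVE = r3,r4,r5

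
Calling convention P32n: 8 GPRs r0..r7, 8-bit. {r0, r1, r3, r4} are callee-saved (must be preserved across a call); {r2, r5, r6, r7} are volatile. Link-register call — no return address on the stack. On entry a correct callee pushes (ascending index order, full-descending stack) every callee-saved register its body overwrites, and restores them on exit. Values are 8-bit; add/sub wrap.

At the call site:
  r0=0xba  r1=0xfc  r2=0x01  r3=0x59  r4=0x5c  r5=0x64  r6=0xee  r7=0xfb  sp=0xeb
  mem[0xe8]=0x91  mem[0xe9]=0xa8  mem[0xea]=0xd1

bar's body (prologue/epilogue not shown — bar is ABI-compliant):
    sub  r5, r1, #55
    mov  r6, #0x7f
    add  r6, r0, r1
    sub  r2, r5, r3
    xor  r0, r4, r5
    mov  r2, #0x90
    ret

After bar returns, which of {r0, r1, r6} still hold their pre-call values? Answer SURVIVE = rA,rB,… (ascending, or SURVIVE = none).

prologue: push r0 → mem[0xea]=0xba, sp=0xea
body[0] sub  r5, r1, #55 → r5=0xc5
body[1] mov  r6, #0x7f → r6=0x7f
body[2] add  r6, r0, r1 → r6=0xb6
body[3] sub  r2, r5, r3 → r2=0x6c
body[4] xor  r0, r4, r5 → r0=0x99
body[5] mov  r2, #0x90 → r2=0x90
epilogue: pop r0=0xba, sp=0xeb
r0: callee-saved, written=True
r1: callee-saved, written=False
r6: caller-saved, written=True

SURVIVE = r0,r1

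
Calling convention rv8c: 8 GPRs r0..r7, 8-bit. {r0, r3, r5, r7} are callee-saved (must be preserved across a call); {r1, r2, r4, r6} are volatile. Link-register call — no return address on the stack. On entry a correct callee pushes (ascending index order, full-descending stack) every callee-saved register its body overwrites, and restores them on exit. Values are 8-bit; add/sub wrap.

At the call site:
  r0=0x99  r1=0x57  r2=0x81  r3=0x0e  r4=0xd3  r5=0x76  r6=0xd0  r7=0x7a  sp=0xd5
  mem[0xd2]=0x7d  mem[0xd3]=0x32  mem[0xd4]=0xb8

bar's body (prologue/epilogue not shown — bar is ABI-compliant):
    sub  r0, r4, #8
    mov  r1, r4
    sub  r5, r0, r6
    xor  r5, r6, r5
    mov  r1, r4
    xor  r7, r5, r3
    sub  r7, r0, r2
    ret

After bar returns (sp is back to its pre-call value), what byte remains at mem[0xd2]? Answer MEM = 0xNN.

prologue: push r0 -> mem[0xd4]=0x99, sp=0xd4
prologue: push r5 -> mem[0xd3]=0x76, sp=0xd3
prologue: push r7 -> mem[0xd2]=0x7a, sp=0xd2
body[0] sub  r0, r4, #8 -> r0=0xcb
body[1] mov  r1, r4 -> r1=0xd3
body[2] sub  r5, r0, r6 -> r5=0xfb
body[3] xor  r5, r6, r5 -> r5=0x2b
body[4] mov  r1, r4 -> r1=0xd3
body[5] xor  r7, r5, r3 -> r7=0x25
body[6] sub  r7, r0, r2 -> r7=0x4a
epilogue: pop r7=0x7a, sp=0xd3
epilogue: pop r5=0x76, sp=0xd4
epilogue: pop r0=0x99, sp=0xd5
prologue pushed ['r0', 'r5', 'r7'] at ['0xd4', '0xd3', '0xd2']

MEM = 0x7a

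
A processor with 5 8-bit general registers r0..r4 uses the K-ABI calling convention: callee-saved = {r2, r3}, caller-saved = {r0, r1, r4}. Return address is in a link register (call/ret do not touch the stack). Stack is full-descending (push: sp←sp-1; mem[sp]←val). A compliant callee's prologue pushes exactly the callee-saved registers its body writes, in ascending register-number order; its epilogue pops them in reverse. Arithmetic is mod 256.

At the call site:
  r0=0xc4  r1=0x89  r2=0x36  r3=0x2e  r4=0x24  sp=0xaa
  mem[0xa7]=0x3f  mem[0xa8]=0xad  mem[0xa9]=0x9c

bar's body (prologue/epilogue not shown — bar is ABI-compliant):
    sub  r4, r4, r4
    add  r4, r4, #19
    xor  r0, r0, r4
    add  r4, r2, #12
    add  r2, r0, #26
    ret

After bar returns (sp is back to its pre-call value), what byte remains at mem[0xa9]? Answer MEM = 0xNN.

MEM = 0x36

prologue: push r2 -> mem[0xa9]=0x36, sp=0xa9
body[0] sub  r4, r4, r4 -> r4=0x00
body[1] add  r4, r4, #19 -> r4=0x13
body[2] xor  r0, r0, r4 -> r0=0xd7
body[3] add  r4, r2, #12 -> r4=0x42
body[4] add  r2, r0, #26 -> r2=0xf1
epilogue: pop r2=0x36, sp=0xaa
prologue pushed ['r2'] at ['0xa9']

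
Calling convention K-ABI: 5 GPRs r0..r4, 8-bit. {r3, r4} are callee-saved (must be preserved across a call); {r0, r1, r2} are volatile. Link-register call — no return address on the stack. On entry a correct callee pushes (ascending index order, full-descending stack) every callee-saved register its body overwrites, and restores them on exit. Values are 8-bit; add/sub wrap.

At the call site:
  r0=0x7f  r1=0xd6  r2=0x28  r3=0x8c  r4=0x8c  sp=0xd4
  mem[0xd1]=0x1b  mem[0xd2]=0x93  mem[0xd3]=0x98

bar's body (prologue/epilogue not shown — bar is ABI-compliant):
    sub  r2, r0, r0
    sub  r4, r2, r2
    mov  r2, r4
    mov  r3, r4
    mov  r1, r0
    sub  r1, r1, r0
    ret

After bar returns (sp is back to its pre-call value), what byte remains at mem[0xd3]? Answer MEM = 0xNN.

MEM = 0x8c

prologue: push r3 -> mem[0xd3]=0x8c, sp=0xd3
prologue: push r4 -> mem[0xd2]=0x8c, sp=0xd2
body[0] sub  r2, r0, r0 -> r2=0x00
body[1] sub  r4, r2, r2 -> r4=0x00
body[2] mov  r2, r4 -> r2=0x00
body[3] mov  r3, r4 -> r3=0x00
body[4] mov  r1, r0 -> r1=0x7f
body[5] sub  r1, r1, r0 -> r1=0x00
epilogue: pop r4=0x8c, sp=0xd3
epilogue: pop r3=0x8c, sp=0xd4
prologue pushed ['r3', 'r4'] at ['0xd3', '0xd2']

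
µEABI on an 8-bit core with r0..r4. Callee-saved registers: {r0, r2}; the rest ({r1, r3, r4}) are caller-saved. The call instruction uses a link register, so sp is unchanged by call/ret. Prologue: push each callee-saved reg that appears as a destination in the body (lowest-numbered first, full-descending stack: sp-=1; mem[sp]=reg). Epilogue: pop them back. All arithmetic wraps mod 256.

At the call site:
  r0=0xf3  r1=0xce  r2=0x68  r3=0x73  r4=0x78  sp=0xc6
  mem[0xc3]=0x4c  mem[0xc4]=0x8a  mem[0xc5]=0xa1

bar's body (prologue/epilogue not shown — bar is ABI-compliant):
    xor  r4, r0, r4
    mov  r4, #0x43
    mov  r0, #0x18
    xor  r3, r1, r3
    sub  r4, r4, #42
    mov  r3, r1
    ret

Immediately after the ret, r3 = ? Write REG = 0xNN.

REG = 0xce

prologue: push r0 → mem[0xc5]=0xf3, sp=0xc5
body[0] xor  r4, r0, r4 → r4=0x8b
body[1] mov  r4, #0x43 → r4=0x43
body[2] mov  r0, #0x18 → r0=0x18
body[3] xor  r3, r1, r3 → r3=0xbd
body[4] sub  r4, r4, #42 → r4=0x19
body[5] mov  r3, r1 → r3=0xce
epilogue: pop r0=0xf3, sp=0xc6
r3 is caller-saved → body value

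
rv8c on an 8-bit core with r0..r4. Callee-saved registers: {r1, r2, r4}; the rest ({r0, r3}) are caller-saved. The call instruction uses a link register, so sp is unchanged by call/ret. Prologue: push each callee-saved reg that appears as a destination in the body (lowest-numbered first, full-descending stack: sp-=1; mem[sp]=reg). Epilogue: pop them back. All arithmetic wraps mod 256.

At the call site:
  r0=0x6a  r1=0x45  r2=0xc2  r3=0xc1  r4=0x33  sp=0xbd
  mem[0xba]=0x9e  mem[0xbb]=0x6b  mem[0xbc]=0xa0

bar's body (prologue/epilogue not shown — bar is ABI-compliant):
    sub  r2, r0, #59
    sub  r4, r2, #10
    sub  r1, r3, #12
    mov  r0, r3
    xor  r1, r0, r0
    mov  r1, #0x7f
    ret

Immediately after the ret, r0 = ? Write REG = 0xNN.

prologue: push r1 -> mem[0xbc]=0x45, sp=0xbc
prologue: push r2 -> mem[0xbb]=0xc2, sp=0xbb
prologue: push r4 -> mem[0xba]=0x33, sp=0xba
body[0] sub  r2, r0, #59 -> r2=0x2f
body[1] sub  r4, r2, #10 -> r4=0x25
body[2] sub  r1, r3, #12 -> r1=0xb5
body[3] mov  r0, r3 -> r0=0xc1
body[4] xor  r1, r0, r0 -> r1=0x00
body[5] mov  r1, #0x7f -> r1=0x7f
epilogue: pop r4=0x33, sp=0xbb
epilogue: pop r2=0xc2, sp=0xbc
epilogue: pop r1=0x45, sp=0xbd
r0 is caller-saved -> body value

REG = 0xc1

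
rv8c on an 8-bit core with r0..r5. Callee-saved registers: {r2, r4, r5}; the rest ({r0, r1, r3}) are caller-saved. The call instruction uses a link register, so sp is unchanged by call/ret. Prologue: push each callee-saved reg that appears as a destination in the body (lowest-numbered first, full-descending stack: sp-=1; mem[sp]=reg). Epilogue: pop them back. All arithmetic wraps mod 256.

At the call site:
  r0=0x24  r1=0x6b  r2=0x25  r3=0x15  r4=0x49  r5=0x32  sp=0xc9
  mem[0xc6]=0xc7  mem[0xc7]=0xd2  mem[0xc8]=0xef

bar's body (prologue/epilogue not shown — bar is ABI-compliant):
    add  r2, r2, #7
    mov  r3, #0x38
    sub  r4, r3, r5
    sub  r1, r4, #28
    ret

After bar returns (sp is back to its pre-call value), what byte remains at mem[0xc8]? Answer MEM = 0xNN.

prologue: push r2 → mem[0xc8]=0x25, sp=0xc8
prologue: push r4 → mem[0xc7]=0x49, sp=0xc7
body[0] add  r2, r2, #7 → r2=0x2c
body[1] mov  r3, #0x38 → r3=0x38
body[2] sub  r4, r3, r5 → r4=0x06
body[3] sub  r1, r4, #28 → r1=0xea
epilogue: pop r4=0x49, sp=0xc8
epilogue: pop r2=0x25, sp=0xc9
prologue pushed ['r2', 'r4'] at ['0xc8', '0xc7']

MEM = 0x25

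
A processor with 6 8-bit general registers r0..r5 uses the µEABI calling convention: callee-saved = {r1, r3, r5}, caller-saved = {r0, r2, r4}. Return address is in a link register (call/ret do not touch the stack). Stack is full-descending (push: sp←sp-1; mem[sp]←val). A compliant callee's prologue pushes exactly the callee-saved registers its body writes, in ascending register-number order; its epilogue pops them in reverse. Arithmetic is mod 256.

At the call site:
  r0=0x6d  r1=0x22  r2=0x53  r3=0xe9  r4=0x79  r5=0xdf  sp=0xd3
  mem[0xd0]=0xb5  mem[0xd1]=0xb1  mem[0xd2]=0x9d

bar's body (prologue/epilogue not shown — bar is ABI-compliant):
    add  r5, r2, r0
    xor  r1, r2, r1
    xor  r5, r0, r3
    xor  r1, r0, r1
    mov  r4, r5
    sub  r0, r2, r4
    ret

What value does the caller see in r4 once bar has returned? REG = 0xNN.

prologue: push r1 -> mem[0xd2]=0x22, sp=0xd2
prologue: push r5 -> mem[0xd1]=0xdf, sp=0xd1
body[0] add  r5, r2, r0 -> r5=0xc0
body[1] xor  r1, r2, r1 -> r1=0x71
body[2] xor  r5, r0, r3 -> r5=0x84
body[3] xor  r1, r0, r1 -> r1=0x1c
body[4] mov  r4, r5 -> r4=0x84
body[5] sub  r0, r2, r4 -> r0=0xcf
epilogue: pop r5=0xdf, sp=0xd2
epilogue: pop r1=0x22, sp=0xd3
r4 is caller-saved -> body value

REG = 0x84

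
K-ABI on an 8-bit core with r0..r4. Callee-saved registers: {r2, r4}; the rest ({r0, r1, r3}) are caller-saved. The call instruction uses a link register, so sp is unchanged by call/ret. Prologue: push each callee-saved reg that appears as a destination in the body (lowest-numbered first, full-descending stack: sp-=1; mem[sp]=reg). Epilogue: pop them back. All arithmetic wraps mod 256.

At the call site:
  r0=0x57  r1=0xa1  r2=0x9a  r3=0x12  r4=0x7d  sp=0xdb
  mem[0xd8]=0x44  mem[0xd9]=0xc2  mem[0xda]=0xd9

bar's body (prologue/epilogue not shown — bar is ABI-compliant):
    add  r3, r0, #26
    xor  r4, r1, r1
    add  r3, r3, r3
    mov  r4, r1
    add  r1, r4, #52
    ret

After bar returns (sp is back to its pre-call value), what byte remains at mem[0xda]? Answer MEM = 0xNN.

MEM = 0x7d

prologue: push r4 → mem[0xda]=0x7d, sp=0xda
body[0] add  r3, r0, #26 → r3=0x71
body[1] xor  r4, r1, r1 → r4=0x00
body[2] add  r3, r3, r3 → r3=0xe2
body[3] mov  r4, r1 → r4=0xa1
body[4] add  r1, r4, #52 → r1=0xd5
epilogue: pop r4=0x7d, sp=0xdb
prologue pushed ['r4'] at ['0xda']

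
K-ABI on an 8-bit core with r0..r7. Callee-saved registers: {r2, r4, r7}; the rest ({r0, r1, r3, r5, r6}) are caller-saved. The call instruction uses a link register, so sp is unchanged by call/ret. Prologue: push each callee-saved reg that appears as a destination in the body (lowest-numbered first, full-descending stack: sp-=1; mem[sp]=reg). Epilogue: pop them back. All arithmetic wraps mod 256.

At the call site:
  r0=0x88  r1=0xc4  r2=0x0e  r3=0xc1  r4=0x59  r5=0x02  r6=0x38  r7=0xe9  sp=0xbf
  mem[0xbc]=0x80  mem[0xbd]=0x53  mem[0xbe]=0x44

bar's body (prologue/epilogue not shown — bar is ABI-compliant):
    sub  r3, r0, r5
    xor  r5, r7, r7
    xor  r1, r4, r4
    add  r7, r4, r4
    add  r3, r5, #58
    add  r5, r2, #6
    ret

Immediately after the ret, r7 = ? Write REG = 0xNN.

prologue: push r7 -> mem[0xbe]=0xe9, sp=0xbe
body[0] sub  r3, r0, r5 -> r3=0x86
body[1] xor  r5, r7, r7 -> r5=0x00
body[2] xor  r1, r4, r4 -> r1=0x00
body[3] add  r7, r4, r4 -> r7=0xb2
body[4] add  r3, r5, #58 -> r3=0x3a
body[5] add  r5, r2, #6 -> r5=0x14
epilogue: pop r7=0xe9, sp=0xbf
r7 is callee-saved -> restored

REG = 0xe9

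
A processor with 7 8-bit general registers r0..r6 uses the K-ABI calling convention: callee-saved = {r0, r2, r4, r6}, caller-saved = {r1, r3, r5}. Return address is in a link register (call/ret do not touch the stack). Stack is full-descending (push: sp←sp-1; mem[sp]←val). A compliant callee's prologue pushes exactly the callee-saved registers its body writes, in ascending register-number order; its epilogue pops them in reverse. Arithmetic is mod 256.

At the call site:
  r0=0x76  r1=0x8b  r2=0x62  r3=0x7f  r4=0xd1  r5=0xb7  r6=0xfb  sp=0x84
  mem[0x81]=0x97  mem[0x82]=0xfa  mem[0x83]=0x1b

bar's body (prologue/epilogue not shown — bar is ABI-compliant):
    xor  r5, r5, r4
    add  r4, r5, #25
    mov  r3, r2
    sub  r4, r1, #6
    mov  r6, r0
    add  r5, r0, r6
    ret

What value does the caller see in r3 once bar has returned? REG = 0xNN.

REG = 0x62

prologue: push r4 → mem[0x83]=0xd1, sp=0x83
prologue: push r6 → mem[0x82]=0xfb, sp=0x82
body[0] xor  r5, r5, r4 → r5=0x66
body[1] add  r4, r5, #25 → r4=0x7f
body[2] mov  r3, r2 → r3=0x62
body[3] sub  r4, r1, #6 → r4=0x85
body[4] mov  r6, r0 → r6=0x76
body[5] add  r5, r0, r6 → r5=0xec
epilogue: pop r6=0xfb, sp=0x83
epilogue: pop r4=0xd1, sp=0x84
r3 is caller-saved → body value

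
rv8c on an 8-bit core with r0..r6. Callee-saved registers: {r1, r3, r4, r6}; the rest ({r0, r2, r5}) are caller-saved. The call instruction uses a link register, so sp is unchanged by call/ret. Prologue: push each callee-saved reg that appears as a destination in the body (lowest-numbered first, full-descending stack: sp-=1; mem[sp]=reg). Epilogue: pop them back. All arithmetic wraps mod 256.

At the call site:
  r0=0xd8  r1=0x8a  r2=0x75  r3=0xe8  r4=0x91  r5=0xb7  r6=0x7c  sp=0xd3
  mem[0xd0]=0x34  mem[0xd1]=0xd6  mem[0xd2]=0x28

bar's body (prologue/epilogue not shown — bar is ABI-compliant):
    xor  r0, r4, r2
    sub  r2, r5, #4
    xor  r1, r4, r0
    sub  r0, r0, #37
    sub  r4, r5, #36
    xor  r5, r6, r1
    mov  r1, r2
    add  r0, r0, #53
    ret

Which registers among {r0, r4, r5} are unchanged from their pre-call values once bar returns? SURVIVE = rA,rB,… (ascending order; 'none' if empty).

SURVIVE = r4

prologue: push r1 -> mem[0xd2]=0x8a, sp=0xd2
prologue: push r4 -> mem[0xd1]=0x91, sp=0xd1
body[0] xor  r0, r4, r2 -> r0=0xe4
body[1] sub  r2, r5, #4 -> r2=0xb3
body[2] xor  r1, r4, r0 -> r1=0x75
body[3] sub  r0, r0, #37 -> r0=0xbf
body[4] sub  r4, r5, #36 -> r4=0x93
body[5] xor  r5, r6, r1 -> r5=0x09
body[6] mov  r1, r2 -> r1=0xb3
body[7] add  r0, r0, #53 -> r0=0xf4
epilogue: pop r4=0x91, sp=0xd2
epilogue: pop r1=0x8a, sp=0xd3
r0: caller-saved, written=True
r4: callee-saved, written=True
r5: caller-saved, written=True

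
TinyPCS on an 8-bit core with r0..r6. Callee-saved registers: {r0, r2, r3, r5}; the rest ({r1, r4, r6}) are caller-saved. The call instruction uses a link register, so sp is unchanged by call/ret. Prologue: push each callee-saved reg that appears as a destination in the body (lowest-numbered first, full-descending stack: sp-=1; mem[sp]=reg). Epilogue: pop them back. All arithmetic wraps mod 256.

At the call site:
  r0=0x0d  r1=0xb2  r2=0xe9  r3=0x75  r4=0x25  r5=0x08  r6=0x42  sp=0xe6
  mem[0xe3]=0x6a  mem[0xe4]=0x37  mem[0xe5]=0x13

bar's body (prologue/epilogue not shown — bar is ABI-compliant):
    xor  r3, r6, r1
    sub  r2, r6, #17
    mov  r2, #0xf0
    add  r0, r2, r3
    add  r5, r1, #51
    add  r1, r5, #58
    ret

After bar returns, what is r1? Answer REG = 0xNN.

prologue: push r0 → mem[0xe5]=0x0d, sp=0xe5
prologue: push r2 → mem[0xe4]=0xe9, sp=0xe4
prologue: push r3 → mem[0xe3]=0x75, sp=0xe3
prologue: push r5 → mem[0xe2]=0x08, sp=0xe2
body[0] xor  r3, r6, r1 → r3=0xf0
body[1] sub  r2, r6, #17 → r2=0x31
body[2] mov  r2, #0xf0 → r2=0xf0
body[3] add  r0, r2, r3 → r0=0xe0
body[4] add  r5, r1, #51 → r5=0xe5
body[5] add  r1, r5, #58 → r1=0x1f
epilogue: pop r5=0x08, sp=0xe3
epilogue: pop r3=0x75, sp=0xe4
epilogue: pop r2=0xe9, sp=0xe5
epilogue: pop r0=0x0d, sp=0xe6
r1 is caller-saved → body value

REG = 0x1f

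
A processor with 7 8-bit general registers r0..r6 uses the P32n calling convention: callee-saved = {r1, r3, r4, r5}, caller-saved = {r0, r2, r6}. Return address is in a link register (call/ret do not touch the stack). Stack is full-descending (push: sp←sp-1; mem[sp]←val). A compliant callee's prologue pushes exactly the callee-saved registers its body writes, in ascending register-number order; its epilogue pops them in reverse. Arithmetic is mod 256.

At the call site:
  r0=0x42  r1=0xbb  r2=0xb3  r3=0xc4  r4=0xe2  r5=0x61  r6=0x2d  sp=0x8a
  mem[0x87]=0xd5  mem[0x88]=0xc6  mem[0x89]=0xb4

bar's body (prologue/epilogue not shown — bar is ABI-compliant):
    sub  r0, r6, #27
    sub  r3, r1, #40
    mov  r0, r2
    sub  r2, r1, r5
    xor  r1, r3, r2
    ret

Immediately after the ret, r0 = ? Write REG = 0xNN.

prologue: push r1 -> mem[0x89]=0xbb, sp=0x89
prologue: push r3 -> mem[0x88]=0xc4, sp=0x88
body[0] sub  r0, r6, #27 -> r0=0x12
body[1] sub  r3, r1, #40 -> r3=0x93
body[2] mov  r0, r2 -> r0=0xb3
body[3] sub  r2, r1, r5 -> r2=0x5a
body[4] xor  r1, r3, r2 -> r1=0xc9
epilogue: pop r3=0xc4, sp=0x89
epilogue: pop r1=0xbb, sp=0x8a
r0 is caller-saved -> body value

REG = 0xb3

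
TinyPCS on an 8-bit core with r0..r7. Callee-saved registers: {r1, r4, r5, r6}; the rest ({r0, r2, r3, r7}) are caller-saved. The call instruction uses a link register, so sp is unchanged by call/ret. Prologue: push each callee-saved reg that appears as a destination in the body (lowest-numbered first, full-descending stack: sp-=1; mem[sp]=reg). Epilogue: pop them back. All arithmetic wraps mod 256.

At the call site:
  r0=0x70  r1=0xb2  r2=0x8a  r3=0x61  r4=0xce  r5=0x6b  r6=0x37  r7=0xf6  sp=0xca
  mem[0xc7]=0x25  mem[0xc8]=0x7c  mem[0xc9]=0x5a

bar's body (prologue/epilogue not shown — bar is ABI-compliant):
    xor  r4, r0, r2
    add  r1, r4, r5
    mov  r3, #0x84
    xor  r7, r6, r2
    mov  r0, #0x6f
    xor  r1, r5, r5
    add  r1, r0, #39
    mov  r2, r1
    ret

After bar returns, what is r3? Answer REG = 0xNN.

prologue: push r1 -> mem[0xc9]=0xb2, sp=0xc9
prologue: push r4 -> mem[0xc8]=0xce, sp=0xc8
body[0] xor  r4, r0, r2 -> r4=0xfa
body[1] add  r1, r4, r5 -> r1=0x65
body[2] mov  r3, #0x84 -> r3=0x84
body[3] xor  r7, r6, r2 -> r7=0xbd
body[4] mov  r0, #0x6f -> r0=0x6f
body[5] xor  r1, r5, r5 -> r1=0x00
body[6] add  r1, r0, #39 -> r1=0x96
body[7] mov  r2, r1 -> r2=0x96
epilogue: pop r4=0xce, sp=0xc9
epilogue: pop r1=0xb2, sp=0xca
r3 is caller-saved -> body value

REG = 0x84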